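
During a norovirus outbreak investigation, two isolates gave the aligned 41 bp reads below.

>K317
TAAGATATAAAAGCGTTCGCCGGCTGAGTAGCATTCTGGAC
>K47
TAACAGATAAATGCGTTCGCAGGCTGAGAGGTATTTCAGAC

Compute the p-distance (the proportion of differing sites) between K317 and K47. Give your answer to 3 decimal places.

Differing sites — 4:G/C; 6:T/G; 12:A/T; 21:C/A; 29:T/A; 30:A/G; 32:C/T; 36:C/T; 37:T/C; 38:G/A.
There are 10 differences over 41 sites, so p = 10/41 = 0.244.

0.244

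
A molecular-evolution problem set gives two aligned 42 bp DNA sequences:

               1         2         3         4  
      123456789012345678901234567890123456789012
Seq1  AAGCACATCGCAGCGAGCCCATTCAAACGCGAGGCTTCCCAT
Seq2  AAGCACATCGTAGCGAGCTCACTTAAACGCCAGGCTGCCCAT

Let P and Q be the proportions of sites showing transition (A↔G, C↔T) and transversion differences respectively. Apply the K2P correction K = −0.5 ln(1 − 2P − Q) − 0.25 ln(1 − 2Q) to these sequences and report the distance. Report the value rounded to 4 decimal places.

Differing sites — 11:C/T (Ti); 19:C/T (Ti); 22:T/C (Ti); 24:C/T (Ti); 31:G/C (Tv); 37:T/G (Tv).
Of the 6 differences, 4 transitions and 2 transversions over 42 sites: P = 4/42 = 0.095238, Q = 2/42 = 0.047619.
d = −0.5·ln(0.761905) − 0.25·ln(0.904762) = −0.5·(-0.271933) − 0.25·(-0.100083) = 0.1610.

0.1610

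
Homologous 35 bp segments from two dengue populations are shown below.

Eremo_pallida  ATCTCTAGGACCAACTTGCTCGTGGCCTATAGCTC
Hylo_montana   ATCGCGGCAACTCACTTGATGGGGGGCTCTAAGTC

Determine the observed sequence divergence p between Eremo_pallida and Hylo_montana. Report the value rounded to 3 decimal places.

Differing sites — 4:T/G; 6:T/G; 7:A/G; 8:G/C; 9:G/A; 12:C/T; 13:A/C; 19:C/A; 21:C/G; 23:T/G; 26:C/G; 29:A/C; 32:G/A; 33:C/G.
There are 14 differences over 35 sites, so p = 14/35 = 0.400.

0.400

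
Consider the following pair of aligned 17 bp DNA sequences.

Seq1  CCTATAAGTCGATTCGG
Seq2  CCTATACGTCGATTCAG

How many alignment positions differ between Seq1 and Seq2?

The sequences differ at positions 7 (A/C), 16 (G/A).
That gives 2 mismatches out of 17 aligned sites, so the Hamming distance is 2.

2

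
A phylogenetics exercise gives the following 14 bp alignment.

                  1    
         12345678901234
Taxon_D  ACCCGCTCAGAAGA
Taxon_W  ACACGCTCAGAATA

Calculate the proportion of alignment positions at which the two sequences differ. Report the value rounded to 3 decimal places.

0.143

Differing sites — 3:C/A; 13:G/T.
There are 2 differences over 14 sites, so p = 2/14 = 0.143.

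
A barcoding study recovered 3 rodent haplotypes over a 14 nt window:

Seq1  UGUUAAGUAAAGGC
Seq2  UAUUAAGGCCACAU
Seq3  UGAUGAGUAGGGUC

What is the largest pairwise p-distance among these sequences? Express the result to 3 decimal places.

0.714

Pairwise Hamming distances:
  Seq1 vs Seq2: 7
  Seq1 vs Seq3: 5
  Seq2 vs Seq3: 10
The largest is 10 mismatches, between Seq2 and Seq3; p = 10/14 = 0.714.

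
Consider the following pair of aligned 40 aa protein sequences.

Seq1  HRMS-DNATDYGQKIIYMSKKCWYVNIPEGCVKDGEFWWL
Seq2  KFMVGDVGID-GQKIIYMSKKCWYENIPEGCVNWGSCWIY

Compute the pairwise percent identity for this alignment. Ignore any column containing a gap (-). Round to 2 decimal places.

Excluding the 2 gap columns leaves 38 comparable sites.
Differing sites — 1:H/K; 2:R/F; 4:S/V; 7:N/V; 8:A/G; 9:T/I; 25:V/E; 33:K/N; 34:D/W; 36:E/S; 37:F/C; 39:W/I; 40:L/Y.
25 of the 38 comparable sites match, so the percent identity is 25/38 × 100 = 65.79%.

65.79%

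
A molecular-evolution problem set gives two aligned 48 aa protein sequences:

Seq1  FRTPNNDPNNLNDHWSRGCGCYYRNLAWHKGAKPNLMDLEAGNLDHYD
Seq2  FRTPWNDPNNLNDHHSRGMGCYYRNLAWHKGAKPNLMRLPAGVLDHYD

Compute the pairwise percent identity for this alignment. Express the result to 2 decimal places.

Differing sites — 5:N/W; 15:W/H; 19:C/M; 38:D/R; 40:E/P; 43:N/V.
42 of the 48 sites match, so the percent identity is 42/48 × 100 = 87.50%.

87.50%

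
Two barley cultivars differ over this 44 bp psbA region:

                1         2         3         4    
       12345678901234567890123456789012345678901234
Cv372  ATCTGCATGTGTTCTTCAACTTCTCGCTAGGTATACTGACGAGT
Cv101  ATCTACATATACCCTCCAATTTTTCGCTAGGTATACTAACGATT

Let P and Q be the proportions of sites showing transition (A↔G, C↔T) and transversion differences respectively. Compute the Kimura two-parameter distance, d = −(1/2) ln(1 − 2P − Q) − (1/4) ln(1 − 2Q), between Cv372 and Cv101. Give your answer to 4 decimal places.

0.2943

The sequences differ at positions 5 (G/A, transition), 9 (G/A, transition), 11 (G/A, transition), 12 (T/C, transition), 13 (T/C, transition), 16 (T/C, transition), 20 (C/T, transition), 23 (C/T, transition), 38 (G/A, transition), 43 (G/T, transversion).
Of the 10 differences, 9 transitions and 1 transversion over 44 sites: P = 9/44 = 0.204545, Q = 1/44 = 0.022727.
d = −0.5·ln(0.568183) − 0.25·ln(0.954546) = −0.5·(-0.565312) − 0.25·(-0.046519) = 0.2943.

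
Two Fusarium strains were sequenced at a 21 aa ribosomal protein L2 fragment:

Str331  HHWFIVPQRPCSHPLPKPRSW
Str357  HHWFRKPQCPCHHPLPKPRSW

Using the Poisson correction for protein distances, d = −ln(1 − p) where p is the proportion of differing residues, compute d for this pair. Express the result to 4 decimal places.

0.2113

Mismatches occur at site 5 (I/R), site 6 (V/K), site 9 (R/C), site 12 (S/H).
p = 4/21 = 0.190476.
d = −ln(1 − 0.190476) = −ln(0.809524) = 0.2113.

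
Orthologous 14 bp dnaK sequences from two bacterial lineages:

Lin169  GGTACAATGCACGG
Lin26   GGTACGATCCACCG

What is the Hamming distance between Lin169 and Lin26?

3

Differing sites — 6:A/G; 9:G/C; 13:G/C.
That gives 3 mismatches out of 14 aligned sites, so the Hamming distance is 3.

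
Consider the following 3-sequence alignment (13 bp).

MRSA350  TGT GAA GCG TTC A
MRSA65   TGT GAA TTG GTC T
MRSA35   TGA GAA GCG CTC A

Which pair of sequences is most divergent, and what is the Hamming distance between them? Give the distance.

5

Pairwise Hamming distances:
  MRSA350 vs MRSA65: 4
  MRSA350 vs MRSA35: 2
  MRSA65 vs MRSA35: 5
The largest is 5, between MRSA65 and MRSA35.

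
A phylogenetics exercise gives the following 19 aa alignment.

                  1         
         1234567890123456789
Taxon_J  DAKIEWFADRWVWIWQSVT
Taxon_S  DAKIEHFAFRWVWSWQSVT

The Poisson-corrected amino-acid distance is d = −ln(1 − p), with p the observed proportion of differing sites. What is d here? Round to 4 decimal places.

Differing sites — 6:W/H; 9:D/F; 14:I/S.
p = 3/19 = 0.157895.
d = −ln(1 − 0.157895) = −ln(0.842105) = 0.1719.

0.1719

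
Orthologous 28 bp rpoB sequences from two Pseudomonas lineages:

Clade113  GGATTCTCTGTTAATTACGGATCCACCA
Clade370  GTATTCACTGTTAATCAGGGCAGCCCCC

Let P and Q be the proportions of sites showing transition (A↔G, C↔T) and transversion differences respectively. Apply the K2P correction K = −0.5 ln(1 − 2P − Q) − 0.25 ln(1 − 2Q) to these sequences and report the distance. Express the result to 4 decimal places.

The sequences differ at positions 2 (G/T, transversion), 7 (T/A, transversion), 16 (T/C, transition), 18 (C/G, transversion), 21 (A/C, transversion), 22 (T/A, transversion), 23 (C/G, transversion), 25 (A/C, transversion), 28 (A/C, transversion).
Of the 9 differences, 1 transition and 8 transversions over 28 sites: P = 1/28 = 0.035714, Q = 8/28 = 0.285714.
d = −0.5·ln(0.642858) − 0.25·ln(0.428572) = −0.5·(-0.441831) − 0.25·(-0.847297) = 0.4327.

0.4327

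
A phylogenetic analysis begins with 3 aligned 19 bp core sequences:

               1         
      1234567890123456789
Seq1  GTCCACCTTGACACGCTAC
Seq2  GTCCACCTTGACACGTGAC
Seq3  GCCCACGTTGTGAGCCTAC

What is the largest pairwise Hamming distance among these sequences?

8

Pairwise Hamming distances:
  Seq1 vs Seq2: 2
  Seq1 vs Seq3: 6
  Seq2 vs Seq3: 8
The largest is 8, between Seq2 and Seq3.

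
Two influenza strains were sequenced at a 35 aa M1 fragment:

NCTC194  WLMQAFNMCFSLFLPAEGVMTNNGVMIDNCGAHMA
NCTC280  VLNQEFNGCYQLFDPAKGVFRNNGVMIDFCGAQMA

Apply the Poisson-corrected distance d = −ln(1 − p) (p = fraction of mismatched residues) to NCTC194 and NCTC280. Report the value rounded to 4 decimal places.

The sequences differ at positions 1 (W/V), 3 (M/N), 5 (A/E), 8 (M/G), 10 (F/Y), 11 (S/Q), 14 (L/D), 17 (E/K), 20 (M/F), 21 (T/R), 29 (N/F), 33 (H/Q).
p = 12/35 = 0.342857.
d = −ln(1 − 0.342857) = −ln(0.657143) = 0.4199.

0.4199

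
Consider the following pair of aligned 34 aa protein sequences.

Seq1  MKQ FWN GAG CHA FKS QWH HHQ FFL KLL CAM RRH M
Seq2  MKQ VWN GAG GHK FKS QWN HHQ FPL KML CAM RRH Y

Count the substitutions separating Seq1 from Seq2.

The sequences differ at positions 4 (F/V), 10 (C/G), 12 (A/K), 18 (H/N), 23 (F/P), 26 (L/M), 34 (M/Y).
That gives 7 mismatches out of 34 aligned sites, so the Hamming distance is 7.

7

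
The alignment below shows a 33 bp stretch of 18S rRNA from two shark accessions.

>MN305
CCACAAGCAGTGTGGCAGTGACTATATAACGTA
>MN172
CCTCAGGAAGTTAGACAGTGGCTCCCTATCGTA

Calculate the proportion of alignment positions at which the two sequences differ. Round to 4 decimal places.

Mismatches occur at site 3 (A/T), site 6 (A/G), site 8 (C/A), site 12 (G/T), site 13 (T/A), site 15 (G/A), site 21 (A/G), site 24 (A/C), site 25 (T/C), site 26 (A/C), site 29 (A/T).
There are 11 differences over 33 sites, so p = 11/33 = 0.3333.

0.3333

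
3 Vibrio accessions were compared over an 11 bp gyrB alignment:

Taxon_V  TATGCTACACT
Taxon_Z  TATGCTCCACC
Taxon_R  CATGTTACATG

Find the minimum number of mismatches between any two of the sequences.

2

Pairwise Hamming distances:
  Taxon_V vs Taxon_Z: 2
  Taxon_V vs Taxon_R: 4
  Taxon_Z vs Taxon_R: 5
The smallest is 2, between Taxon_V and Taxon_Z.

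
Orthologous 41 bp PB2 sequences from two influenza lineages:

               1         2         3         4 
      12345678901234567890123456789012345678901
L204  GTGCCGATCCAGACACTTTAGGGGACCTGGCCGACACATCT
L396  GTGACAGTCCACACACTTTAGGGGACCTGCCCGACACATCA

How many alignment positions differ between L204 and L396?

Mismatches occur at site 4 (C→A), site 6 (G→A), site 7 (A→G), site 12 (G→C), site 30 (G→C), site 41 (T→A).
That gives 6 mismatches out of 41 aligned sites, so the Hamming distance is 6.

6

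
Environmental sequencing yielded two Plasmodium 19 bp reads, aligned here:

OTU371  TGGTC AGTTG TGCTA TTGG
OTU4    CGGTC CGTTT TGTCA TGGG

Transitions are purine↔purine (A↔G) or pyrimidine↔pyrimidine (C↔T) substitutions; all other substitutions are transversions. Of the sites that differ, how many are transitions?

Mismatches occur at site 1 (T→C, transition), site 6 (A→C, transversion), site 10 (G→T, transversion), site 13 (C→T, transition), site 14 (T→C, transition), site 17 (T→G, transversion).
Of the 6 differences, 3 transitions and 3 transversions, so the answer is 3.

3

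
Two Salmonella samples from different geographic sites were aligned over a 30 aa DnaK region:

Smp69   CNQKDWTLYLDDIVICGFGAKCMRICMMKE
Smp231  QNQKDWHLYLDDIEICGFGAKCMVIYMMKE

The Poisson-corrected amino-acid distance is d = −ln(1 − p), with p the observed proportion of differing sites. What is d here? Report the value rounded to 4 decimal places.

The sequences differ at positions 1 (C/Q), 7 (T/H), 14 (V/E), 24 (R/V), 26 (C/Y).
p = 5/30 = 0.166667.
d = −ln(1 − 0.166667) = −ln(0.833333) = 0.1823.

0.1823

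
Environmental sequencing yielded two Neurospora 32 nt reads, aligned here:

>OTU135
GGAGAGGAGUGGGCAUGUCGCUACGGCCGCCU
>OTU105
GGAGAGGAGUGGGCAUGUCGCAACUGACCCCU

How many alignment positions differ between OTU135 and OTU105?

4

The sequences differ at positions 22 (U/A), 25 (G/U), 27 (C/A), 29 (G/C).
That gives 4 mismatches out of 32 aligned sites, so the Hamming distance is 4.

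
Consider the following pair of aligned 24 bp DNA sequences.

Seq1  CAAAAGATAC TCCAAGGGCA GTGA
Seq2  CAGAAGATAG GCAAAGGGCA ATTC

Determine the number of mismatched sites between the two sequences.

7

The sequences differ at positions 3 (A/G), 10 (C/G), 11 (T/G), 13 (C/A), 21 (G/A), 23 (G/T), 24 (A/C).
That gives 7 mismatches out of 24 aligned sites, so the Hamming distance is 7.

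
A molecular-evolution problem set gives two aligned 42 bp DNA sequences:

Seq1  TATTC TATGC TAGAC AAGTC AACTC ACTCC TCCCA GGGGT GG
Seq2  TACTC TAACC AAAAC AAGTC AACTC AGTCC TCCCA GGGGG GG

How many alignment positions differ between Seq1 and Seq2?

7

The sequences differ at positions 3 (T/C), 8 (T/A), 9 (G/C), 11 (T/A), 13 (G/A), 27 (C/G), 40 (T/G).
That gives 7 mismatches out of 42 aligned sites, so the Hamming distance is 7.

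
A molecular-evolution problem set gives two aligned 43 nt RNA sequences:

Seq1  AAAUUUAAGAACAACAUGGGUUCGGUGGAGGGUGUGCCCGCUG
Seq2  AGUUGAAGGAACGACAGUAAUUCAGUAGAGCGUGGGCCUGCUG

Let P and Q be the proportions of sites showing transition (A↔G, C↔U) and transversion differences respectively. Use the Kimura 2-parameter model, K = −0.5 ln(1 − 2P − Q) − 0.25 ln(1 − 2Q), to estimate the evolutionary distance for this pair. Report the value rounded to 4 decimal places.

Differing sites — 2:A/G (Ti); 3:A/U (Tv); 5:U/G (Tv); 6:U/A (Tv); 8:A/G (Ti); 13:A/G (Ti); 17:U/G (Tv); 18:G/U (Tv); 19:G/A (Ti); 20:G/A (Ti); 24:G/A (Ti); 27:G/A (Ti); 31:G/C (Tv); 35:U/G (Tv); 39:C/U (Ti).
Of the 15 differences, 8 transitions and 7 transversions over 43 sites: P = 8/43 = 0.186047, Q = 7/43 = 0.162791.
d = −0.5·ln(0.465115) − 0.25·ln(0.674418) = −0.5·(-0.765471) − 0.25·(-0.393905) = 0.4812.

0.4812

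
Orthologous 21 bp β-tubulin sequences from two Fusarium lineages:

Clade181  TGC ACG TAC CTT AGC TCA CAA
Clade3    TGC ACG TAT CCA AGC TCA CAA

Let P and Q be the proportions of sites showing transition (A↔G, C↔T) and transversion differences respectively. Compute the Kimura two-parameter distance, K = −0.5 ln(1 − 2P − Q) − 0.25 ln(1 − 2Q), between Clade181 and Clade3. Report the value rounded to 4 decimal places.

Mismatches occur at site 9 (C→T, transition), site 11 (T→C, transition), site 12 (T→A, transversion).
Of the 3 differences, 2 transitions and 1 transversion over 21 sites: P = 2/21 = 0.095238, Q = 1/21 = 0.047619.
d = −0.5·ln(0.761905) − 0.25·ln(0.904762) = −0.5·(-0.271933) − 0.25·(-0.100083) = 0.1610.

0.1610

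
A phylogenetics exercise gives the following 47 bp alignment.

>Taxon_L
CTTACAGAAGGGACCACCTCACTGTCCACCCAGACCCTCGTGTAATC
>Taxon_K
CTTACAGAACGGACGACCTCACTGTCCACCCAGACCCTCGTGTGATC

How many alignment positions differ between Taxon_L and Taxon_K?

3

The sequences differ at positions 10 (G/C), 15 (C/G), 44 (A/G).
That gives 3 mismatches out of 47 aligned sites, so the Hamming distance is 3.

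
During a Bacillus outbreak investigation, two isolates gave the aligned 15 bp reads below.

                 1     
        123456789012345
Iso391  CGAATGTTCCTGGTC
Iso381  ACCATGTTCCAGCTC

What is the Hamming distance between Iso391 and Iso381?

Mismatches occur at site 1 (C↔A), site 2 (G↔C), site 3 (A↔C), site 11 (T↔A), site 13 (G↔C).
That gives 5 mismatches out of 15 aligned sites, so the Hamming distance is 5.

5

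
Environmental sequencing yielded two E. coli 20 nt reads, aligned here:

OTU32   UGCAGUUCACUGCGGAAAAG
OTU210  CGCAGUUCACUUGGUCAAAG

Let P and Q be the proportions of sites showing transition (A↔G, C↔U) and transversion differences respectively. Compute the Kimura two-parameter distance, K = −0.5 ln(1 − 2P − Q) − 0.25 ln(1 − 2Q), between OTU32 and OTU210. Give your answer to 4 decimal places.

0.3060

Differing sites — 1:U/C (Ti); 12:G/U (Tv); 13:C/G (Tv); 15:G/U (Tv); 16:A/C (Tv).
Of the 5 differences, 1 transition and 4 transversions over 20 sites: P = 1/20 = 0.050000, Q = 4/20 = 0.200000.
d = −0.5·ln(0.700000) − 0.25·ln(0.600000) = −0.5·(-0.356675) − 0.25·(-0.510826) = 0.3060.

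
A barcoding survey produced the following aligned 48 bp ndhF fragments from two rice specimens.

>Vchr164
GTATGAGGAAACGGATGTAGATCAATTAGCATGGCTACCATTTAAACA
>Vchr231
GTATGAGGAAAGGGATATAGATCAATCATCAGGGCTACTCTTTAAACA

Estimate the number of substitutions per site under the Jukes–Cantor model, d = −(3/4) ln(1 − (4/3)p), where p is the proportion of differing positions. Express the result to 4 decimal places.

The sequences differ at positions 12 (C/G), 17 (G/A), 27 (T/C), 29 (G/T), 32 (T/G), 39 (C/T), 40 (A/C).
p = 7/48 = 0.145833.
d = −0.75 · ln(1 − (4/3)·0.145833) = −0.75 · ln(0.805556) = −0.75 · (-0.216223) = 0.1622.

0.1622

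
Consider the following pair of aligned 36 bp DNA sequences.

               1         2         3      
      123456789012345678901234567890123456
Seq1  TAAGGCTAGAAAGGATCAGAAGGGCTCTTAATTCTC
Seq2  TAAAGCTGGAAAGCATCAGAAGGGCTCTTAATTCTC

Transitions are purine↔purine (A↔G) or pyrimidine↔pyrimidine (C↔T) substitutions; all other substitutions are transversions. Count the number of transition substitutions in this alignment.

2

Differing sites — 4:G/A (Ti); 8:A/G (Ti); 14:G/C (Tv).
Of the 3 differences, 2 transitions and 1 transversion, so the answer is 2.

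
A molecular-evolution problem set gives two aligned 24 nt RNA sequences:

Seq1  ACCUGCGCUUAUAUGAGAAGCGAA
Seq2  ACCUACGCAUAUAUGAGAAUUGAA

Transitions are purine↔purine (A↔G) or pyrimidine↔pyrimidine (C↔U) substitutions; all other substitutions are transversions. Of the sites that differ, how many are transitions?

Mismatches occur at site 5 (G→A, transition), site 9 (U→A, transversion), site 20 (G→U, transversion), site 21 (C→U, transition).
Of the 4 differences, 2 transitions and 2 transversions, so the answer is 2.

2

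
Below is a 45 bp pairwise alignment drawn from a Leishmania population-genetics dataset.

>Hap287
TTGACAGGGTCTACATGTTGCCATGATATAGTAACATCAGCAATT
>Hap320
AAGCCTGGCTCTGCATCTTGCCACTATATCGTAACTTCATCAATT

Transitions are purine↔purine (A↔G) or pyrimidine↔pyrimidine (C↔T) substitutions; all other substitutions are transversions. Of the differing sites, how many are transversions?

Mismatches occur at site 1 (T→A, transversion), site 2 (T→A, transversion), site 4 (A→C, transversion), site 6 (A→T, transversion), site 9 (G→C, transversion), site 13 (A→G, transition), site 17 (G→C, transversion), site 24 (T→C, transition), site 25 (G→T, transversion), site 30 (A→C, transversion), site 36 (A→T, transversion), site 40 (G→T, transversion).
Of the 12 differences, 2 transitions and 10 transversions, so the answer is 10.

10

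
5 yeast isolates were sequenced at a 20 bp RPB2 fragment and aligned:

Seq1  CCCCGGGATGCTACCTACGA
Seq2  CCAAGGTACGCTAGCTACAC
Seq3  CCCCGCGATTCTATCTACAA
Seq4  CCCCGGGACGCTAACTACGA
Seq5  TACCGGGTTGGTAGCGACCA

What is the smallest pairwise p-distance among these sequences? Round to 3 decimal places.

Pairwise Hamming distances:
  Seq1 vs Seq2: 7
  Seq1 vs Seq3: 4
  Seq1 vs Seq4: 2
  Seq1 vs Seq5: 7
  Seq2 vs Seq3: 8
  Seq2 vs Seq4: 6
  Seq2 vs Seq5: 11
  Seq3 vs Seq4: 5
  Seq3 vs Seq5: 9
  Seq4 vs Seq5: 8
The smallest is 2 mismatches, between Seq1 and Seq4; p = 2/20 = 0.100.

0.100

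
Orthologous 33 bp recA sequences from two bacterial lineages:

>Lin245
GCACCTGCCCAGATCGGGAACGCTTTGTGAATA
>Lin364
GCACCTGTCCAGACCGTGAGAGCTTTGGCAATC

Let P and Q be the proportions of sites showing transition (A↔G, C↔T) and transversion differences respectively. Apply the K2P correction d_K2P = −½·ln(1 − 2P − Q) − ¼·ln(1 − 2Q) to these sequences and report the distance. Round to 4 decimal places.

Mismatches occur at site 8 (C→T, transition), site 14 (T→C, transition), site 17 (G→T, transversion), site 20 (A→G, transition), site 21 (C→A, transversion), site 28 (T→G, transversion), site 29 (G→C, transversion), site 33 (A→C, transversion).
Of the 8 differences, 3 transitions and 5 transversions over 33 sites: P = 3/33 = 0.090909, Q = 5/33 = 0.151515.
d = −0.5·ln(0.666667) − 0.25·ln(0.696970) = −0.5·(-0.405465) − 0.25·(-0.361013) = 0.2930.

0.2930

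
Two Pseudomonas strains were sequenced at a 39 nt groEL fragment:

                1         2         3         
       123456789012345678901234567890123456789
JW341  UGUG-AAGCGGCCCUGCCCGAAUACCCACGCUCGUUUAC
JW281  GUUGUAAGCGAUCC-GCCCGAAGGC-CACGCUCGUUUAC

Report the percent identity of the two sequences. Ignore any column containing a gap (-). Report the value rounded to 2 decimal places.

83.33%

Excluding the 3 gap columns leaves 36 comparable sites.
Mismatches occur at site 1 (U→G), site 2 (G→U), site 11 (G→A), site 12 (C→U), site 23 (U→G), site 24 (A→G).
30 of the 36 comparable sites match, so the percent identity is 30/36 × 100 = 83.33%.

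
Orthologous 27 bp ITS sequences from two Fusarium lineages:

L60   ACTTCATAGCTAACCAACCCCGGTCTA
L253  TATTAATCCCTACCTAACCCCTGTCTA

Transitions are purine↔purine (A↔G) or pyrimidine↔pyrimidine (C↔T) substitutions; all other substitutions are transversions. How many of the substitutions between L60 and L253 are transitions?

The sequences differ at positions 1 (A/T, transversion), 2 (C/A, transversion), 5 (C/A, transversion), 8 (A/C, transversion), 9 (G/C, transversion), 13 (A/C, transversion), 15 (C/T, transition), 22 (G/T, transversion).
Of the 8 differences, 1 transition and 7 transversions, so the answer is 1.

1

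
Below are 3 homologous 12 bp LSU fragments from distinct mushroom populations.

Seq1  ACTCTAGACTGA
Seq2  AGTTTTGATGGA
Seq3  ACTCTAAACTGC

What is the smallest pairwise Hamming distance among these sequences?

2

Pairwise Hamming distances:
  Seq1 vs Seq2: 5
  Seq1 vs Seq3: 2
  Seq2 vs Seq3: 7
The smallest is 2, between Seq1 and Seq3.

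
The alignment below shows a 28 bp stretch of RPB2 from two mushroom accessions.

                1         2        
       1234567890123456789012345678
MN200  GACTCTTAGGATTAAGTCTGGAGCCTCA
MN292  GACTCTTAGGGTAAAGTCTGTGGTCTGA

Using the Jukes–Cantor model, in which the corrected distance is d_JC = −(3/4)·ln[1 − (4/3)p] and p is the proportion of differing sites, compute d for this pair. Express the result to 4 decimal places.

Mismatches occur at site 11 (A/G), site 13 (T/A), site 21 (G/T), site 22 (A/G), site 24 (C/T), site 27 (C/G).
p = 6/28 = 0.214286.
d = −0.75 · ln(1 − (4/3)·0.214286) = −0.75 · ln(0.714285) = −0.75 · (-0.336473) = 0.2524.

0.2524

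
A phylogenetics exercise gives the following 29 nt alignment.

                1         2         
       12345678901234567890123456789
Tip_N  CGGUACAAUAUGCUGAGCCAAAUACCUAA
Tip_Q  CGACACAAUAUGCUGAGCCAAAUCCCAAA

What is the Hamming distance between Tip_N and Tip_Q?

Mismatches occur at site 3 (G→A), site 4 (U→C), site 24 (A→C), site 27 (U→A).
That gives 4 mismatches out of 29 aligned sites, so the Hamming distance is 4.

4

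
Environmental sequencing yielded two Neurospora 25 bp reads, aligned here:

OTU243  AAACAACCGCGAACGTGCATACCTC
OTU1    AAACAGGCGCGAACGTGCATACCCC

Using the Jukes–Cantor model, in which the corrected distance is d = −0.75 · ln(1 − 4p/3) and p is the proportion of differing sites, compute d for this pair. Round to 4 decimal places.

Differing sites — 6:A/G; 7:C/G; 24:T/C.
p = 3/25 = 0.120000.
d = −0.75 · ln(1 − (4/3)·0.120000) = −0.75 · ln(0.840000) = −0.75 · (-0.174353) = 0.1308.

0.1308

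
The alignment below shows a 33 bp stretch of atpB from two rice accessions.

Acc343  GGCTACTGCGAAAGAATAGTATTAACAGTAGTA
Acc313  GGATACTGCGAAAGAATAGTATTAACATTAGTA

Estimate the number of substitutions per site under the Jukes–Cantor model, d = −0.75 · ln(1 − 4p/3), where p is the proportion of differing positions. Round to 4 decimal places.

0.0632

Mismatches occur at site 3 (C→A), site 28 (G→T).
p = 2/33 = 0.060606.
d = −0.75 · ln(1 − (4/3)·0.060606) = −0.75 · ln(0.919192) = −0.75 · (-0.084260) = 0.0632.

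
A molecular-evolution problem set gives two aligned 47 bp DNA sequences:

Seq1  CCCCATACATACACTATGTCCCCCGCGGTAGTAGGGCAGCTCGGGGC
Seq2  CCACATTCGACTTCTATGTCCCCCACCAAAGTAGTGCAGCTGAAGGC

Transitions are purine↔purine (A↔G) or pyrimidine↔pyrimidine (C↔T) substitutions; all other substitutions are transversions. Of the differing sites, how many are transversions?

Differing sites — 3:C/A (Tv); 7:A/T (Tv); 9:A/G (Ti); 10:T/A (Tv); 11:A/C (Tv); 12:C/T (Ti); 13:A/T (Tv); 25:G/A (Ti); 27:G/C (Tv); 28:G/A (Ti); 29:T/A (Tv); 35:G/T (Tv); 42:C/G (Tv); 43:G/A (Ti); 44:G/A (Ti).
Of the 15 differences, 6 transitions and 9 transversions, so the answer is 9.

9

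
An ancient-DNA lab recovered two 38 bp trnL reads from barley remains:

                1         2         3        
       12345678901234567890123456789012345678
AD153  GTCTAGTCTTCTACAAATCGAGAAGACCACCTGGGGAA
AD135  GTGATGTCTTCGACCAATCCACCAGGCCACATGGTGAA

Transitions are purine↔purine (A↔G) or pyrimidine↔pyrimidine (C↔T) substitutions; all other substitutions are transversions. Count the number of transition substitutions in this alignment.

1

The sequences differ at positions 3 (C/G, transversion), 4 (T/A, transversion), 5 (A/T, transversion), 12 (T/G, transversion), 15 (A/C, transversion), 20 (G/C, transversion), 22 (G/C, transversion), 23 (A/C, transversion), 26 (A/G, transition), 31 (C/A, transversion), 35 (G/T, transversion).
Of the 11 differences, 1 transition and 10 transversions, so the answer is 1.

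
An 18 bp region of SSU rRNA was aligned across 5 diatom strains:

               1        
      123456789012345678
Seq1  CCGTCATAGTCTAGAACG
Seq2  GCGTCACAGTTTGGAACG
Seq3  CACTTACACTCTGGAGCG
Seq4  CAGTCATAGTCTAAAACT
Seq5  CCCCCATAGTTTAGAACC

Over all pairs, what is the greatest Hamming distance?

9

Pairwise Hamming distances:
  Seq1 vs Seq2: 4
  Seq1 vs Seq3: 7
  Seq1 vs Seq4: 3
  Seq1 vs Seq5: 4
  Seq2 vs Seq3: 7
  Seq2 vs Seq4: 7
  Seq2 vs Seq5: 6
  Seq3 vs Seq4: 8
  Seq3 vs Seq5: 9
  Seq4 vs Seq5: 6
The largest is 9, between Seq3 and Seq5.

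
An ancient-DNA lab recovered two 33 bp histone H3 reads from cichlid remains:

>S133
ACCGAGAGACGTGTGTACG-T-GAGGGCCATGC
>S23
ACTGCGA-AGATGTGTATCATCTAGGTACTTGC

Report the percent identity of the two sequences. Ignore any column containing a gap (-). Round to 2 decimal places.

Excluding the 3 gap columns leaves 30 comparable sites.
Mismatches occur at site 3 (C/T), site 5 (A/C), site 10 (C/G), site 11 (G/A), site 18 (C/T), site 19 (G/C), site 23 (G/T), site 27 (G/T), site 28 (C/A), site 30 (A/T).
20 of the 30 comparable sites match, so the percent identity is 20/30 × 100 = 66.67%.

66.67%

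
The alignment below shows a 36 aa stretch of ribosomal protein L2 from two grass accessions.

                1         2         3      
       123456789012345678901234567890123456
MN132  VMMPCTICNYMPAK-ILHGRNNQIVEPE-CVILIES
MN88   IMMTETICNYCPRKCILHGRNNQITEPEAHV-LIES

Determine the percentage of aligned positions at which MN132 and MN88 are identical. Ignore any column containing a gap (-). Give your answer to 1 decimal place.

Excluding the 3 gap columns leaves 33 comparable sites.
Differing sites — 1:V/I; 4:P/T; 5:C/E; 11:M/C; 13:A/R; 25:V/T; 30:C/H.
26 of the 33 comparable sites match, so the percent identity is 26/33 × 100 = 78.8%.

78.8%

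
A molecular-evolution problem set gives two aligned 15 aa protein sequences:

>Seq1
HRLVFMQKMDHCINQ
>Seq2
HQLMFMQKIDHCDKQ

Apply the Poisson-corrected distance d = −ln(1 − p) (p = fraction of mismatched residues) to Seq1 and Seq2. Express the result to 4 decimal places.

0.4055

The sequences differ at positions 2 (R/Q), 4 (V/M), 9 (M/I), 13 (I/D), 14 (N/K).
p = 5/15 = 0.333333.
d = −ln(1 − 0.333333) = −ln(0.666667) = 0.4055.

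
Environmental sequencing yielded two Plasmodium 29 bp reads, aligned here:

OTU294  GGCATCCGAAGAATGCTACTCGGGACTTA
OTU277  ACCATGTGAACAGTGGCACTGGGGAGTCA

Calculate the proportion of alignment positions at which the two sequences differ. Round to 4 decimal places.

The sequences differ at positions 1 (G/A), 2 (G/C), 6 (C/G), 7 (C/T), 11 (G/C), 13 (A/G), 16 (C/G), 17 (T/C), 21 (C/G), 26 (C/G), 28 (T/C).
There are 11 differences over 29 sites, so p = 11/29 = 0.3793.

0.3793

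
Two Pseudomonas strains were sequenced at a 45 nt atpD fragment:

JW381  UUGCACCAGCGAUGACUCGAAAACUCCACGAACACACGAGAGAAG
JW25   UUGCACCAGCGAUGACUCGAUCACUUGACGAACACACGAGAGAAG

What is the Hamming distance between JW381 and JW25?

The sequences differ at positions 21 (A/U), 22 (A/C), 26 (C/U), 27 (C/G).
That gives 4 mismatches out of 45 aligned sites, so the Hamming distance is 4.

4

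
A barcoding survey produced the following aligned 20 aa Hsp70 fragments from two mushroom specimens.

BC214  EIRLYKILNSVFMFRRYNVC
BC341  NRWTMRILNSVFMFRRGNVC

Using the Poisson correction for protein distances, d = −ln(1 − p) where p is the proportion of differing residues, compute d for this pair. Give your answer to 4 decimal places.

The sequences differ at positions 1 (E/N), 2 (I/R), 3 (R/W), 4 (L/T), 5 (Y/M), 6 (K/R), 17 (Y/G).
p = 7/20 = 0.350000.
d = −ln(1 − 0.350000) = −ln(0.650000) = 0.4308.

0.4308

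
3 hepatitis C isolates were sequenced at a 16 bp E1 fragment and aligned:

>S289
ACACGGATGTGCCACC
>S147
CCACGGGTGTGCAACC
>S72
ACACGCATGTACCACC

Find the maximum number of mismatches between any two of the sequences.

Pairwise Hamming distances:
  S289 vs S147: 3
  S289 vs S72: 2
  S147 vs S72: 5
The largest is 5, between S147 and S72.

5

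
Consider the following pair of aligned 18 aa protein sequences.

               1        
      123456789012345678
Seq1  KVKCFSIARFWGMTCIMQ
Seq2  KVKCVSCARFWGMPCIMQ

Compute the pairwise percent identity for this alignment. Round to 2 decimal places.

83.33%

The sequences differ at positions 5 (F/V), 7 (I/C), 14 (T/P).
15 of the 18 sites match, so the percent identity is 15/18 × 100 = 83.33%.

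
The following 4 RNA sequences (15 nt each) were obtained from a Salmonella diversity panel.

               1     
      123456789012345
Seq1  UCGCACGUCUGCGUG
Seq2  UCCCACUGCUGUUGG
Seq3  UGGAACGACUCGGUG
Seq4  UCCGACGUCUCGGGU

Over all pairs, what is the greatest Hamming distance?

9

Pairwise Hamming distances:
  Seq1 vs Seq2: 6
  Seq1 vs Seq3: 5
  Seq1 vs Seq4: 6
  Seq2 vs Seq3: 9
  Seq2 vs Seq4: 7
  Seq3 vs Seq4: 6
The largest is 9, between Seq2 and Seq3.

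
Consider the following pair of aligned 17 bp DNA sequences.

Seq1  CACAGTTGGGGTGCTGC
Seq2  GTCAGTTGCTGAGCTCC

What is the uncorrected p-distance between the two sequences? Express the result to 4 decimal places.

0.3529

Differing sites — 1:C/G; 2:A/T; 9:G/C; 10:G/T; 12:T/A; 16:G/C.
There are 6 differences over 17 sites, so p = 6/17 = 0.3529.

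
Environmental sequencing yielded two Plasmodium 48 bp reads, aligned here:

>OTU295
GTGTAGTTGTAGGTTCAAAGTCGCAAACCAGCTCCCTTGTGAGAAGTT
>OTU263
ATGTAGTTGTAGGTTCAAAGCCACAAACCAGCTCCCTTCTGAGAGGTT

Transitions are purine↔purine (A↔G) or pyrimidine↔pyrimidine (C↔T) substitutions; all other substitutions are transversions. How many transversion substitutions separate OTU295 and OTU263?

The sequences differ at positions 1 (G/A, transition), 21 (T/C, transition), 23 (G/A, transition), 39 (G/C, transversion), 45 (A/G, transition).
Of the 5 differences, 4 transitions and 1 transversion, so the answer is 1.

1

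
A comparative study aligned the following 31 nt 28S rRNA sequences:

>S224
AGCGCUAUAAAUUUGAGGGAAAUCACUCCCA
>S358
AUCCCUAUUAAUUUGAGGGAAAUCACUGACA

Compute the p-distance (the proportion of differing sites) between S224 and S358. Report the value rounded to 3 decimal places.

The sequences differ at positions 2 (G/U), 4 (G/C), 9 (A/U), 28 (C/G), 29 (C/A).
There are 5 differences over 31 sites, so p = 5/31 = 0.161.

0.161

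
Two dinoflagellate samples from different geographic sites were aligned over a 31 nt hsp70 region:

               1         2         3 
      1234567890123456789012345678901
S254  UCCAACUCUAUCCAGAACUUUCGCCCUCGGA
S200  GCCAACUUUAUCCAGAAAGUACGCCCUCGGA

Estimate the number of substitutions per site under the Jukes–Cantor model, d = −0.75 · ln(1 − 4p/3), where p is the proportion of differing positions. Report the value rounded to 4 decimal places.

0.1816

Mismatches occur at site 1 (U→G), site 8 (C→U), site 18 (C→A), site 19 (U→G), site 21 (U→A).
p = 5/31 = 0.161290.
d = −0.75 · ln(1 − (4/3)·0.161290) = −0.75 · ln(0.784947) = −0.75 · (-0.242139) = 0.1816.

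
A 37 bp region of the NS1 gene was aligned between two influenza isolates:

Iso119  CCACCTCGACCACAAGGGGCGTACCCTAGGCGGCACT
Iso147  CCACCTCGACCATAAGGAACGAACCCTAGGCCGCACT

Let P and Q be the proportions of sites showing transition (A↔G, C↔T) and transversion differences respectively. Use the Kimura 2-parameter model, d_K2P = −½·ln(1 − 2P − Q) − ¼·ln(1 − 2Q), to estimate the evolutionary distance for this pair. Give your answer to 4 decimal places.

The sequences differ at positions 13 (C/T, transition), 18 (G/A, transition), 19 (G/A, transition), 22 (T/A, transversion), 32 (G/C, transversion).
Of the 5 differences, 3 transitions and 2 transversions over 37 sites: P = 3/37 = 0.081081, Q = 2/37 = 0.054054.
d = −0.5·ln(0.783784) − 0.25·ln(0.891892) = −0.5·(-0.243622) − 0.25·(-0.114410) = 0.1504.

0.1504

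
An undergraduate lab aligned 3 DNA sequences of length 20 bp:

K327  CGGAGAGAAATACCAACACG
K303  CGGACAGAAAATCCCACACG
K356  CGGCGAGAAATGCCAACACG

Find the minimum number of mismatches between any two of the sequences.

2

Pairwise Hamming distances:
  K327 vs K303: 4
  K327 vs K356: 2
  K303 vs K356: 5
The smallest is 2, between K327 and K356.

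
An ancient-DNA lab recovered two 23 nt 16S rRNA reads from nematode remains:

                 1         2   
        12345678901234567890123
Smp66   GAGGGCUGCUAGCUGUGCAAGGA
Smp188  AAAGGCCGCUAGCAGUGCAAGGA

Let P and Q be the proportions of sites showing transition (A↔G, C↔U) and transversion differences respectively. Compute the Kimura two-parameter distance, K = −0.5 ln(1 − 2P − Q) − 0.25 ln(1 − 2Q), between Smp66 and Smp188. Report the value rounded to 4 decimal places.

0.2042

Mismatches occur at site 1 (G/A, transition), site 3 (G/A, transition), site 7 (U/C, transition), site 14 (U/A, transversion).
Of the 4 differences, 3 transitions and 1 transversion over 23 sites: P = 3/23 = 0.130435, Q = 1/23 = 0.043478.
d = −0.5·ln(0.695652) − 0.25·ln(0.913044) = −0.5·(-0.362906) − 0.25·(-0.090971) = 0.2042.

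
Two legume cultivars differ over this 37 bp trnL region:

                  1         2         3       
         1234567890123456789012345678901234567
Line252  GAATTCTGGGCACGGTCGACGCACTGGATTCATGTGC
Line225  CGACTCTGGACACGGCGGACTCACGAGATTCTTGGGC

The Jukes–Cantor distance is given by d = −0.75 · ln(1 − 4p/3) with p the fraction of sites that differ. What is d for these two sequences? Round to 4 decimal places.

Differing sites — 1:G/C; 2:A/G; 4:T/C; 10:G/A; 16:T/C; 17:C/G; 21:G/T; 25:T/G; 26:G/A; 32:A/T; 35:T/G.
p = 11/37 = 0.297297.
d = −0.75 · ln(1 − (4/3)·0.297297) = −0.75 · ln(0.603604) = −0.75 · (-0.504837) = 0.3786.

0.3786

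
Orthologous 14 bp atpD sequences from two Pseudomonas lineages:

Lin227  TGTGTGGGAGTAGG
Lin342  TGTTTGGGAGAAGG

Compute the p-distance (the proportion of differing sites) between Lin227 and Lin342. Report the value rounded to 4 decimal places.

0.1429

Mismatches occur at site 4 (G↔T), site 11 (T↔A).
There are 2 differences over 14 sites, so p = 2/14 = 0.1429.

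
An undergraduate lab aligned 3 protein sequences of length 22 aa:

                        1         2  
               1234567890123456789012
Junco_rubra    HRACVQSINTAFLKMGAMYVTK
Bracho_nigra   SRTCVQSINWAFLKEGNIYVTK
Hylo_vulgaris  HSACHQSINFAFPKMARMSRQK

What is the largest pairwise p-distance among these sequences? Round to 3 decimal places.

Pairwise Hamming distances:
  Junco_rubra vs Bracho_nigra: 6
  Junco_rubra vs Hylo_vulgaris: 9
  Bracho_nigra vs Hylo_vulgaris: 13
The largest is 13 mismatches, between Bracho_nigra and Hylo_vulgaris; p = 13/22 = 0.591.

0.591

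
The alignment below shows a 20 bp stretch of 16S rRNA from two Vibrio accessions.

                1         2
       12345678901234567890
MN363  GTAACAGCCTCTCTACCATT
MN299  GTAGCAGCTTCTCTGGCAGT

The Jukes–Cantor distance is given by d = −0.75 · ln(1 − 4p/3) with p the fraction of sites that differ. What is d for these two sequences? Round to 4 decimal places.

0.3041

The sequences differ at positions 4 (A/G), 9 (C/T), 15 (A/G), 16 (C/G), 19 (T/G).
p = 5/20 = 0.250000.
d = −0.75 · ln(1 − (4/3)·0.250000) = −0.75 · ln(0.666667) = −0.75 · (-0.405465) = 0.3041.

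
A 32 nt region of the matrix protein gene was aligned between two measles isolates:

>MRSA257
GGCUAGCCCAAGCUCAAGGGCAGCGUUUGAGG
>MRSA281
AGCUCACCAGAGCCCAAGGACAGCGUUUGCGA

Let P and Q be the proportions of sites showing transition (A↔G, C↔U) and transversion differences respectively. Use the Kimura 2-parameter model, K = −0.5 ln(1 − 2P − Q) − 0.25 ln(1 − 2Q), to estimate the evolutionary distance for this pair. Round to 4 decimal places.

Mismatches occur at site 1 (G/A, transition), site 5 (A/C, transversion), site 6 (G/A, transition), site 9 (C/A, transversion), site 10 (A/G, transition), site 14 (U/C, transition), site 20 (G/A, transition), site 30 (A/C, transversion), site 32 (G/A, transition).
Of the 9 differences, 6 transitions and 3 transversions over 32 sites: P = 6/32 = 0.187500, Q = 3/32 = 0.093750.
d = −0.5·ln(0.531250) − 0.25·ln(0.812500) = −0.5·(-0.632523) − 0.25·(-0.207639) = 0.3682.

0.3682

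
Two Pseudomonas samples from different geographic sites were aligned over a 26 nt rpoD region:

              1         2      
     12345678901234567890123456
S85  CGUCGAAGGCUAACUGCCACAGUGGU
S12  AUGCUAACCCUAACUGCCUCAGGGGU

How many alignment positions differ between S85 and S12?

Mismatches occur at site 1 (C/A), site 2 (G/U), site 3 (U/G), site 5 (G/U), site 8 (G/C), site 9 (G/C), site 19 (A/U), site 23 (U/G).
That gives 8 mismatches out of 26 aligned sites, so the Hamming distance is 8.

8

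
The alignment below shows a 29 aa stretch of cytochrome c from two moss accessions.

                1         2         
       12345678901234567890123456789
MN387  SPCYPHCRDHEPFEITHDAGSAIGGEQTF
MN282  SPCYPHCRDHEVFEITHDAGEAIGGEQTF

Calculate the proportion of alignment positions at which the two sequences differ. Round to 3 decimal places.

0.069

Mismatches occur at site 12 (P↔V), site 21 (S↔E).
There are 2 differences over 29 sites, so p = 2/29 = 0.069.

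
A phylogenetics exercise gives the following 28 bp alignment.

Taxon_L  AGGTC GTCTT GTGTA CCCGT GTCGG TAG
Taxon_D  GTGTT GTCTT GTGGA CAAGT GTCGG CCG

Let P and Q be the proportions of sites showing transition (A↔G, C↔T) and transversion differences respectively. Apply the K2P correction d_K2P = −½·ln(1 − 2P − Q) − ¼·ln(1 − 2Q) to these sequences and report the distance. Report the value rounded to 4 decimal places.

The sequences differ at positions 1 (A/G, transition), 2 (G/T, transversion), 5 (C/T, transition), 14 (T/G, transversion), 17 (C/A, transversion), 18 (C/A, transversion), 26 (T/C, transition), 27 (A/C, transversion).
Of the 8 differences, 3 transitions and 5 transversions over 28 sites: P = 3/28 = 0.107143, Q = 5/28 = 0.178571.
d = −0.5·ln(0.607143) − 0.25·ln(0.642858) = −0.5·(-0.498991) − 0.25·(-0.441831) = 0.3600.

0.3600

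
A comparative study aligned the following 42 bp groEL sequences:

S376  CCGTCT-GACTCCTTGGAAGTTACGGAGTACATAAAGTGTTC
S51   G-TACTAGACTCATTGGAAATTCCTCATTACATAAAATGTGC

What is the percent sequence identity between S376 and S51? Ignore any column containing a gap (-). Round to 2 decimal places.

Excluding the 2 gap columns leaves 40 comparable sites.
Mismatches occur at site 1 (C↔G), site 3 (G↔T), site 4 (T↔A), site 13 (C↔A), site 20 (G↔A), site 23 (A↔C), site 25 (G↔T), site 26 (G↔C), site 28 (G↔T), site 37 (G↔A), site 41 (T↔G).
29 of the 40 comparable sites match, so the percent identity is 29/40 × 100 = 72.50%.

72.50%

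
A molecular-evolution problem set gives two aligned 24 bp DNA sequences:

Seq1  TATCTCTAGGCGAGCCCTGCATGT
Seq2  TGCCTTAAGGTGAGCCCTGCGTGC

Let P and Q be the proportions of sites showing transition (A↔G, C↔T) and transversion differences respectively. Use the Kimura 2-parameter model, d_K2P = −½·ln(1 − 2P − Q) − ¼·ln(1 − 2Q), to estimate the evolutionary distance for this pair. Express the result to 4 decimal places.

The sequences differ at positions 2 (A/G, transition), 3 (T/C, transition), 6 (C/T, transition), 7 (T/A, transversion), 11 (C/T, transition), 21 (A/G, transition), 24 (T/C, transition).
Of the 7 differences, 6 transitions and 1 transversion over 24 sites: P = 6/24 = 0.250000, Q = 1/24 = 0.041667.
d = −0.5·ln(0.458333) − 0.25·ln(0.916666) = −0.5·(-0.780159) − 0.25·(-0.087012) = 0.4118.

0.4118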